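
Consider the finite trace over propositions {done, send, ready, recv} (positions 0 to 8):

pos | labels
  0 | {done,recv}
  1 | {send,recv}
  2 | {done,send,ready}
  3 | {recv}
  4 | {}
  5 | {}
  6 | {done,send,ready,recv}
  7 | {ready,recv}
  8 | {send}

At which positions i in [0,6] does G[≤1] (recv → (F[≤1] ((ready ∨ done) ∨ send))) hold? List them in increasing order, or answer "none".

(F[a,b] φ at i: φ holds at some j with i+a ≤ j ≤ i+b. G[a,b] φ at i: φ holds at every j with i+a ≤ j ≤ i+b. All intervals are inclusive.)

Evaluate at each i in [0,6]:
  i=0: ✓ (all of [0,1])
  i=1: ✓ (all of [1,2])
  i=2: ✗ (fails at j=3)
  i=3: ✗ (fails at j=3)
  i=4: ✓ (all of [4,5])
  i=5: ✓ (all of [5,6])
  i=6: ✓ (all of [6,7])

0, 1, 4, 5, 6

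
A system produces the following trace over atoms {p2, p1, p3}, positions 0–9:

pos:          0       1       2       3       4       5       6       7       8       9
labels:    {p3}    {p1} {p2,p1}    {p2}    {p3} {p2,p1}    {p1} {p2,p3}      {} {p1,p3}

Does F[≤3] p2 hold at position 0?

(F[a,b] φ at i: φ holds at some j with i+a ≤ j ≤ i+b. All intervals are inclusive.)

Check p2 at each j in [0,3]:
  j=0: false
  j=1: false
  j=2: true
  j=3: true
Found at j=2 → formula holds.

Yes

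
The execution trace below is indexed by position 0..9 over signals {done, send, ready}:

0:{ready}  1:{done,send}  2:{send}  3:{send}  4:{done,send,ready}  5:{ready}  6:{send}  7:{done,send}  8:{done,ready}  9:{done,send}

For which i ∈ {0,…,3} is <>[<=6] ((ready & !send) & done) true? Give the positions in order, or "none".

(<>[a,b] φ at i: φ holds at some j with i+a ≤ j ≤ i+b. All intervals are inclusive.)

2, 3

Evaluate at each i in [0,3]:
  i=0: ✗ (none in [0,6])
  i=1: ✗ (none in [1,7])
  i=2: ✓ (witness j=8)
  i=3: ✓ (witness j=8)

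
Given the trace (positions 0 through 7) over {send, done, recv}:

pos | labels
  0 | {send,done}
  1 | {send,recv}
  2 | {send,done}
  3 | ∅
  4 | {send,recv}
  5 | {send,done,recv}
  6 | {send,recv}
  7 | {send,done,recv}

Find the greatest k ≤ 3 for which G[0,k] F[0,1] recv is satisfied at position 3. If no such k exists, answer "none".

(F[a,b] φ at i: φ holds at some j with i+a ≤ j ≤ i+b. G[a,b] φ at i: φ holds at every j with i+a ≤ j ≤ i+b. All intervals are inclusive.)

F[0,1] recv must hold from j=3 onward; find where it first fails.
  j=3: holds
  j=4: holds
  j=5: holds
  j=6: holds
Holds through j=6; largest k = 3.

3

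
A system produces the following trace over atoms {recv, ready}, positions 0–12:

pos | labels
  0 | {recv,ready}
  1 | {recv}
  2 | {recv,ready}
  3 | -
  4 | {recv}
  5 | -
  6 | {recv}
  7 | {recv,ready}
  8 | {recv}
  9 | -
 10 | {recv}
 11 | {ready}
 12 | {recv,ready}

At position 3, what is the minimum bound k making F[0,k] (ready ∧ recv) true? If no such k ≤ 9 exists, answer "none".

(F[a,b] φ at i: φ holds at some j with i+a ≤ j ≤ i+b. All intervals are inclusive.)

4

Scan j = 3,4,… for (ready ∧ recv):
  j=3: fails
  j=4: fails
  j=5: fails
  j=6: fails
  j=7: holds
First hit at j=7, so smallest k = 7-3 = 4.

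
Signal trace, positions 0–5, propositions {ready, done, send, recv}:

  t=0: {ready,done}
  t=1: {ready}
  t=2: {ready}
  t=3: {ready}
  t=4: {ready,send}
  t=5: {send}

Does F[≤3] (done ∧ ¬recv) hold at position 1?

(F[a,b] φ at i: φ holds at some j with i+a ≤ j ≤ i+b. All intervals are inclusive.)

Does not hold

Check (done ∧ ¬recv) at each j in [1,4]:
  j=1: false
  j=2: false
  j=3: false
  j=4: false
No position in the window satisfies it → formula fails.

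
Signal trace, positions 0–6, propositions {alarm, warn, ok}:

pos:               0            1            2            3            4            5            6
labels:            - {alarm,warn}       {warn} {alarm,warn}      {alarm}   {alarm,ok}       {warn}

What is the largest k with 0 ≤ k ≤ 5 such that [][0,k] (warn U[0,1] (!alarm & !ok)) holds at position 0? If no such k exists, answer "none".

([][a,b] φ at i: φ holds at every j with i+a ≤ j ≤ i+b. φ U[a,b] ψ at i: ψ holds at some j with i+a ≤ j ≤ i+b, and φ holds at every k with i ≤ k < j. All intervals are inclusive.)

(warn U[0,1] (!alarm & !ok)) must hold from j=0 onward; find where it first fails.
  j=0: holds
  j=1: holds
  j=2: holds
  j=3: fails
Holds on [0,2], so largest k = 2.

2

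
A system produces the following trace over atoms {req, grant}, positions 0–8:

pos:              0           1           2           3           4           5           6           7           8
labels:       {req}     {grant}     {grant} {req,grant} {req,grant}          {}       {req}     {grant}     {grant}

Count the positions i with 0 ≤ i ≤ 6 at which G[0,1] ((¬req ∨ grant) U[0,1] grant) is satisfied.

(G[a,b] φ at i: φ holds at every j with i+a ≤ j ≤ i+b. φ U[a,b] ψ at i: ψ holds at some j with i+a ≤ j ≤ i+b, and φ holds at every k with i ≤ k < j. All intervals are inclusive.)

3

Evaluate at each i in [0,6]:
  i=0: ✗ (fails at j=0)
  i=1: ✓ (all of [1,2])
  i=2: ✓ (all of [2,3])
  i=3: ✓ (all of [3,4])
  i=4: ✗ (fails at j=5)
  i=5: ✗ (fails at j=5)
  i=6: ✗ (fails at j=6)
Positions where it holds: {1, 2, 3} → 3.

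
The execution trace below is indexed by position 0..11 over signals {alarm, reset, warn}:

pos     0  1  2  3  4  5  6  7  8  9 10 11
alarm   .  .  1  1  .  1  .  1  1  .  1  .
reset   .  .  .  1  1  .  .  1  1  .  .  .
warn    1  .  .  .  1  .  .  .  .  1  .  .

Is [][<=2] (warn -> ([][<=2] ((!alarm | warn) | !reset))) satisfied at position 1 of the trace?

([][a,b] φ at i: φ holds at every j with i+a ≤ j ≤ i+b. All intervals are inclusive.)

Holds

Check (warn -> ([][<=2] ((!alarm | warn) | !reset))) at every j in [1,3]:
  j=1: antecedent false → ✓
  j=2: antecedent false → ✓
  j=3: antecedent false → ✓
All positions satisfy it → formula holds.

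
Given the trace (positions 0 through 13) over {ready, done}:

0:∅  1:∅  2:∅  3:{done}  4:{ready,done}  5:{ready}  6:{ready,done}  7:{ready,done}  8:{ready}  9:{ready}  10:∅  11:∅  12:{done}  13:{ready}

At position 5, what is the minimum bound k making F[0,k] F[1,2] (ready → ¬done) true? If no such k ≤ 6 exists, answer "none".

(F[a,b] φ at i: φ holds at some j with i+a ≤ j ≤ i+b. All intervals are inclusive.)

1

Scan j = 5,6,… for F[1,2] (ready → ¬done):
  j=5: fails
  j=6: holds
First hit at j=6, so smallest k = 6-5 = 1.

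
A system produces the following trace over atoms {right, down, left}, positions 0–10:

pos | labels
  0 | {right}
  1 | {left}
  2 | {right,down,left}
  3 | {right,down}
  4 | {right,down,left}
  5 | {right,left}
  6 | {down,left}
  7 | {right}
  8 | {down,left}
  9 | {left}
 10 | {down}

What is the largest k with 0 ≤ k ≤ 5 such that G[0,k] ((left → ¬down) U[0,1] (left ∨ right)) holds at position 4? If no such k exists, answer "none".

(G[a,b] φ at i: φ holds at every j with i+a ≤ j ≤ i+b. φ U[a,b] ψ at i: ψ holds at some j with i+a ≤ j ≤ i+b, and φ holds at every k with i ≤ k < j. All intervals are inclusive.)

((left → ¬down) U[0,1] (left ∨ right)) must hold from j=4 onward; find where it first fails.
  j=4: holds
  j=5: holds
  j=6: holds
  j=7: holds
  j=8: holds
  j=9: holds
Holds through j=9; largest k = 5.

5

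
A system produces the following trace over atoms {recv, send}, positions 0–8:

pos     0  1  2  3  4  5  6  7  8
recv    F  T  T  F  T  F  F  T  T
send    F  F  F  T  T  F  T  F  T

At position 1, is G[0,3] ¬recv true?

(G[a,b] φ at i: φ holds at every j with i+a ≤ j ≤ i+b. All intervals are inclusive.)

False

Check ¬recv at every j in [1,4]:
  j=1: false
  j=2: false
  j=3: true
  j=4: false
Fails at j=1 → formula fails.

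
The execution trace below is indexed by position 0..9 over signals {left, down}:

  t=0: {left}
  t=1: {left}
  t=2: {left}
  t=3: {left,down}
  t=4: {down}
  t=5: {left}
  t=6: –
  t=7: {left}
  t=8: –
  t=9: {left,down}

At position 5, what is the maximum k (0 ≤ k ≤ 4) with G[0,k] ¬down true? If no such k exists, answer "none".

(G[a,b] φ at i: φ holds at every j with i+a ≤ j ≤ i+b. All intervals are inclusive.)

3

¬down must hold from j=5 onward; find where it first fails.
  j=5: holds
  j=6: holds
  j=7: holds
  j=8: holds
  j=9: fails
Holds on [5,8], so largest k = 3.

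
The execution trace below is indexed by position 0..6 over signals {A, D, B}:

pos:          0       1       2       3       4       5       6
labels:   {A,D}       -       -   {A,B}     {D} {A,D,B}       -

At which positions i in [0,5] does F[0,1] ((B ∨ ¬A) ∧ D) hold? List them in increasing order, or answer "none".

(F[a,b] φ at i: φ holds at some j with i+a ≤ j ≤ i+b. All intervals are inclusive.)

3, 4, 5

Evaluate at each i in [0,5]:
  i=0: ✗ (none in [0,1])
  i=1: ✗ (none in [1,2])
  i=2: ✗ (none in [2,3])
  i=3: ✓ (witness j=4)
  i=4: ✓ (witness j=4)
  i=5: ✓ (witness j=5)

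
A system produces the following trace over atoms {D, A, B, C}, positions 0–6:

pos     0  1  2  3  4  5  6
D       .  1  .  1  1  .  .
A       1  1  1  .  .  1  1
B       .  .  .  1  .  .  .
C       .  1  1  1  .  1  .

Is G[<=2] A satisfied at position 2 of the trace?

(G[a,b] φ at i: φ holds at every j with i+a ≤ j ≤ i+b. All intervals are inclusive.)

Check A at every j in [2,4]:
  j=2: true
  j=3: false
  j=4: false
Fails at j=3 → formula fails.

Does not hold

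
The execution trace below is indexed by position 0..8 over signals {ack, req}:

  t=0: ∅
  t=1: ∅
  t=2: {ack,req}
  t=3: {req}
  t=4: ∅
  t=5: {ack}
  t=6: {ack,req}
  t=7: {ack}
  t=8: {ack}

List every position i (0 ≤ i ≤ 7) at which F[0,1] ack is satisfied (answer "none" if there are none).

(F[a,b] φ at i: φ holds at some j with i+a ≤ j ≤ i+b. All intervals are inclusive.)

Evaluate at each i in [0,7]:
  i=0: ✗ (none in [0,1])
  i=1: ✓ (witness j=2)
  i=2: ✓ (witness j=2)
  i=3: ✗ (none in [3,4])
  i=4: ✓ (witness j=5)
  i=5: ✓ (witness j=5)
  i=6: ✓ (witness j=6)
  i=7: ✓ (witness j=7)

1, 2, 4, 5, 6, 7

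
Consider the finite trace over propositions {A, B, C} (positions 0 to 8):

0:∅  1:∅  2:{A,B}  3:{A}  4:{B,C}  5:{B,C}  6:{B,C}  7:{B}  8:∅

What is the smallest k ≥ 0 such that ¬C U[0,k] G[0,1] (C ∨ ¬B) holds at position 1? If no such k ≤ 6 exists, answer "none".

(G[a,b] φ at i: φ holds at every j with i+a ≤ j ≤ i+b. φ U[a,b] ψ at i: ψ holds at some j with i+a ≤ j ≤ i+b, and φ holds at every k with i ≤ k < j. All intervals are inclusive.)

Need earliest j ≥ 1 with G[0,1] (C ∨ ¬B), and ¬C at every k in [1,j-1].
  j=1: rhs fails.
  j=2: rhs fails.
  j=3: rhs holds; lhs holds on [1,2]. k = 2.

2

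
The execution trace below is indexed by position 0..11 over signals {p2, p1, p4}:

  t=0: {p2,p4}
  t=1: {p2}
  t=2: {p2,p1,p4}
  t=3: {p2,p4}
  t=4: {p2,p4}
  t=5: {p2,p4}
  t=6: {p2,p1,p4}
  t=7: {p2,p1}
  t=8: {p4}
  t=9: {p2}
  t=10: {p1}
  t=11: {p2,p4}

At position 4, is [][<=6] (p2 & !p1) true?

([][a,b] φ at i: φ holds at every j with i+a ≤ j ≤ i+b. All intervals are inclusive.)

No

Check (p2 & !p1) at every j in [4,10]:
  j=4: true
  j=5: true
  j=6: false
  j=7: false
  j=8: false
  j=9: true
  j=10: false
Fails at j=6 → formula fails.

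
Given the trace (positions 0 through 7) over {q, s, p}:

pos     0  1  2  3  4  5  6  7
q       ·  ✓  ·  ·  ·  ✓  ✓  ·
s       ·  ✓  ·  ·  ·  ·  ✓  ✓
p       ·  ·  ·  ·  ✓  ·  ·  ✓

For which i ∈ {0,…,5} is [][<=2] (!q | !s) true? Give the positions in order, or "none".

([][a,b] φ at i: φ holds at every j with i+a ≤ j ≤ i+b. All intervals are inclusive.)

Evaluate at each i in [0,5]:
  i=0: ✗ (fails at j=1)
  i=1: ✗ (fails at j=1)
  i=2: ✓ (all of [2,4])
  i=3: ✓ (all of [3,5])
  i=4: ✗ (fails at j=6)
  i=5: ✗ (fails at j=6)

2, 3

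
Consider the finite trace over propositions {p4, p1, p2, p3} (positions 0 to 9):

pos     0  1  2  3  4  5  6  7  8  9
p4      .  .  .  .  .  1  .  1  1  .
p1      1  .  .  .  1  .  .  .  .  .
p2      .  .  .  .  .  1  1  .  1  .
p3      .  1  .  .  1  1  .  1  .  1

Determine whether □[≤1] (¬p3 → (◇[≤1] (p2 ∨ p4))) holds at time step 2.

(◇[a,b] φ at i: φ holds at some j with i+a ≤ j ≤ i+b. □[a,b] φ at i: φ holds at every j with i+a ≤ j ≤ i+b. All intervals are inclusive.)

Does not hold

Check (¬p3 → (◇[≤1] (p2 ∨ p4))) at every j in [2,3]:
  j=2: antecedent true; consequent fails (none in [2,3]) → ✗
  j=3: antecedent true; consequent fails (none in [3,4]) → ✗
Fails at j=2 → formula fails.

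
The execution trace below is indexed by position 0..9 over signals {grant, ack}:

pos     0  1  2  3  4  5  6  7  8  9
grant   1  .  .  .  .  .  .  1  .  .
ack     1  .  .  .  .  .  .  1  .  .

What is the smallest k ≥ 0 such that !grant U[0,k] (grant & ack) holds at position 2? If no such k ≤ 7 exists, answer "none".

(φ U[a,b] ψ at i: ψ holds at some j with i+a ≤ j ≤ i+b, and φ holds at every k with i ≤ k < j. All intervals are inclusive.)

Need earliest j ≥ 2 with (grant & ack), and !grant at every k in [2,j-1].
  j=2: rhs fails.
  j=3: rhs fails.
  j=4: rhs fails.
  j=5: rhs fails.
  j=6: rhs fails.
  j=7: rhs holds; lhs holds on [2,6]. k = 5.

5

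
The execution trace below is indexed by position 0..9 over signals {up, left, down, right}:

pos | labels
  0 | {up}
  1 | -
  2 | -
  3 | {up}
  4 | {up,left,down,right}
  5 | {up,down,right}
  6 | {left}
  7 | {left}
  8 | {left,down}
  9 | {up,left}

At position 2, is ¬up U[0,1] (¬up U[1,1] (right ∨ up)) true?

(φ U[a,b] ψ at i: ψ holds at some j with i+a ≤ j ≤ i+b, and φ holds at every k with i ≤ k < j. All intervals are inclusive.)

Yes

Need some j in [2,3] with (¬up U[1,1] (right ∨ up)), and ¬up at every k in [2,j-1].
  j=2: (¬up U[1,1] (right ∨ up)) holds; no prefix to check → satisfied.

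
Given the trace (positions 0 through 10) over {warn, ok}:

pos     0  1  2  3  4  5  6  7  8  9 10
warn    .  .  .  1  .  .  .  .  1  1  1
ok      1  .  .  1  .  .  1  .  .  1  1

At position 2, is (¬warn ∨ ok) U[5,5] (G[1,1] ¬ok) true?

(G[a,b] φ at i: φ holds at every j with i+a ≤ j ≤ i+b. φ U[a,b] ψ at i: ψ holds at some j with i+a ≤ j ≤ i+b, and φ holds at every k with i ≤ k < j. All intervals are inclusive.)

Need some j in [7,7] with G[1,1] ¬ok, and (¬warn ∨ ok) at every k in [2,j-1].
  j=7: G[1,1] ¬ok holds; (¬warn ∨ ok) holds at every k in [2,6] → satisfied.

Yes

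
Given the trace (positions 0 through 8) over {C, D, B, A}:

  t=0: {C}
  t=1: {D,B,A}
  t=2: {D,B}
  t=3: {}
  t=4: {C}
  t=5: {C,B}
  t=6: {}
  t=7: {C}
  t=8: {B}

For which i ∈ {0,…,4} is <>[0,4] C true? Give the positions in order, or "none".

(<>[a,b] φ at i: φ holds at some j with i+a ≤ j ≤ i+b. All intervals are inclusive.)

0, 1, 2, 3, 4

Evaluate at each i in [0,4]:
  i=0: ✓ (witness j=0)
  i=1: ✓ (witness j=4)
  i=2: ✓ (witness j=4)
  i=3: ✓ (witness j=4)
  i=4: ✓ (witness j=4)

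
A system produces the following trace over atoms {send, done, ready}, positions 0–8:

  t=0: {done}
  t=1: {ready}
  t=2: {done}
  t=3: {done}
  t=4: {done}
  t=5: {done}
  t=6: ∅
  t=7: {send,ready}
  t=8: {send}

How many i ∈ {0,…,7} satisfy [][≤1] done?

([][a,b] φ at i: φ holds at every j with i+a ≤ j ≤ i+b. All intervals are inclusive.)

3

Evaluate at each i in [0,7]:
  i=0: ✗ (fails at j=1)
  i=1: ✗ (fails at j=1)
  i=2: ✓ (all of [2,3])
  i=3: ✓ (all of [3,4])
  i=4: ✓ (all of [4,5])
  i=5: ✗ (fails at j=6)
  i=6: ✗ (fails at j=6)
  i=7: ✗ (fails at j=7)
Positions where it holds: {2, 3, 4} → 3.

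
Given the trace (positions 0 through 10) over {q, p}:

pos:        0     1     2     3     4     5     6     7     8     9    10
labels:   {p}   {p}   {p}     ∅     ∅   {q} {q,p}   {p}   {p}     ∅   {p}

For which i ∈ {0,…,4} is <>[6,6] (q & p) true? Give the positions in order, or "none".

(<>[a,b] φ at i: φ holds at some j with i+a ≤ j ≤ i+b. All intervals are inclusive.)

0

Evaluate at each i in [0,4]:
  i=0: ✓ (witness j=6)
  i=1: ✗ (none in [7,7])
  i=2: ✗ (none in [8,8])
  i=3: ✗ (none in [9,9])
  i=4: ✗ (none in [10,10])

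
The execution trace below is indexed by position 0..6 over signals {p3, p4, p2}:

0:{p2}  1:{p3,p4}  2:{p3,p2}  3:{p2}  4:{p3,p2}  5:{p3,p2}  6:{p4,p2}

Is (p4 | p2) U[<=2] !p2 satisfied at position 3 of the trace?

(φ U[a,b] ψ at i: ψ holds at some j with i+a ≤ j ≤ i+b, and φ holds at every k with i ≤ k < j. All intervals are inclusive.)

Need some j in [3,5] with !p2, and (p4 | p2) at every k in [3,j-1].
  j=3: !p2 false.
  j=4: !p2 false.
  j=5: !p2 false.
No j in the window works → until fails.

No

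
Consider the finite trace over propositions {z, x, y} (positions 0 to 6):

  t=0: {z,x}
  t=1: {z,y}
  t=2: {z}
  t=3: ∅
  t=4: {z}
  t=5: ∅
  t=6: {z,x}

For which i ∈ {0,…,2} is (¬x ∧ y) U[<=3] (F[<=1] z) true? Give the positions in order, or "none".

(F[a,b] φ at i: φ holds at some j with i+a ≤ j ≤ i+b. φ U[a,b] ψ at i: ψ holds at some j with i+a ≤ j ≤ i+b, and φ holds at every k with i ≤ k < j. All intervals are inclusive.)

Evaluate at each i in [0,2]:
  i=0: ✓ (rhs at j=0)
  i=1: ✓ (rhs at j=1)
  i=2: ✓ (rhs at j=2)

0, 1, 2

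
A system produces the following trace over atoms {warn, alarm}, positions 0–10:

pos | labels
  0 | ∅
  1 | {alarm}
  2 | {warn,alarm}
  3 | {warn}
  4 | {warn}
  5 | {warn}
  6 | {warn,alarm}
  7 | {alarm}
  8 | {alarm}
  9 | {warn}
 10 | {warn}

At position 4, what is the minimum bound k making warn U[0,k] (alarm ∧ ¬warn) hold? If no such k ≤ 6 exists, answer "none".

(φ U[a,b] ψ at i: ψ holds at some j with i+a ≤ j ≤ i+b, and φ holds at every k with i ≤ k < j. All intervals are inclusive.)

Need earliest j ≥ 4 with (alarm ∧ ¬warn), and warn at every k in [4,j-1].
  j=4: rhs fails.
  j=5: rhs fails.
  j=6: rhs fails.
  j=7: rhs holds; lhs holds on [4,6]. k = 3.

3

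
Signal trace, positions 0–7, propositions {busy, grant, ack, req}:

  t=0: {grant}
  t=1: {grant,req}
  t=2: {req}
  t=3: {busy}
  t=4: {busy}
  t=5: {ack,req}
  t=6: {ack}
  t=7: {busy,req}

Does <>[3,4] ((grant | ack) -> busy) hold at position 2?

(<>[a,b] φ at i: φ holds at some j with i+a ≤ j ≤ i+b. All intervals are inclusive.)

Does not hold

Check ((grant | ack) -> busy) at each j in [5,6]:
  j=5: false
  j=6: false
No position in the window satisfies it → formula fails.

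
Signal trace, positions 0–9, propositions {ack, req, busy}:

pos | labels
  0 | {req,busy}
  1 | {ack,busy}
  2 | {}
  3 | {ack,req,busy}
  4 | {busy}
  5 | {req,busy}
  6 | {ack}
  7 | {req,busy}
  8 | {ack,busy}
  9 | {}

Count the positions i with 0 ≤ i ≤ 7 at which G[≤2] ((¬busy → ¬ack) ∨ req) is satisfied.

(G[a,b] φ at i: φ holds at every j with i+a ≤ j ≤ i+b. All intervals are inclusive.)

Evaluate at each i in [0,7]:
  i=0: ✓ (all of [0,2])
  i=1: ✓ (all of [1,3])
  i=2: ✓ (all of [2,4])
  i=3: ✓ (all of [3,5])
  i=4: ✗ (fails at j=6)
  i=5: ✗ (fails at j=6)
  i=6: ✗ (fails at j=6)
  i=7: ✓ (all of [7,9])
Positions where it holds: {0, 1, 2, 3, 7} → 5.

5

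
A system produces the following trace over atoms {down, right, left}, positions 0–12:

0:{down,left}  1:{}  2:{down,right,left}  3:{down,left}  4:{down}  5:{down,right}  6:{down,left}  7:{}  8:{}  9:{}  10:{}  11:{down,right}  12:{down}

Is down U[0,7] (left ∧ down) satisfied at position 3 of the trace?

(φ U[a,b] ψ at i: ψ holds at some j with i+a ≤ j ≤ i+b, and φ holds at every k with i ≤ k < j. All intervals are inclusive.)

Need some j in [3,10] with (left ∧ down), and down at every k in [3,j-1].
  j=3: (left ∧ down) holds; no prefix to check → satisfied.

Holds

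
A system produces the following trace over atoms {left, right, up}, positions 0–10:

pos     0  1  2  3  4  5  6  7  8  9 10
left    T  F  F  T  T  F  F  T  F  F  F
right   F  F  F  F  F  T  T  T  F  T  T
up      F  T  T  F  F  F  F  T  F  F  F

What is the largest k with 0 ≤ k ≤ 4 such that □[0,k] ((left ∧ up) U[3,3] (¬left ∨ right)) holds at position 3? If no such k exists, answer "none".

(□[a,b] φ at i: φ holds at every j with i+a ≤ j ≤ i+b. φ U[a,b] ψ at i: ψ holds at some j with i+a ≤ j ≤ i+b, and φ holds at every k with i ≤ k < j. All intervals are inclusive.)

((left ∧ up) U[3,3] (¬left ∨ right)) must hold from j=3 onward; find where it first fails.
  j=3: fails → no k works.

none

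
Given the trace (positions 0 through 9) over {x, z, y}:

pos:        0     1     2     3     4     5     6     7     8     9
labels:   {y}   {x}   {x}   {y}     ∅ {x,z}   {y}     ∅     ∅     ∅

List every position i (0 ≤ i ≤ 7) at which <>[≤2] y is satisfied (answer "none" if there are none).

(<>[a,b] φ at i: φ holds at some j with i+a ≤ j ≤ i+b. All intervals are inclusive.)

0, 1, 2, 3, 4, 5, 6

Evaluate at each i in [0,7]:
  i=0: ✓ (witness j=0)
  i=1: ✓ (witness j=3)
  i=2: ✓ (witness j=3)
  i=3: ✓ (witness j=3)
  i=4: ✓ (witness j=6)
  i=5: ✓ (witness j=6)
  i=6: ✓ (witness j=6)
  i=7: ✗ (none in [7,9])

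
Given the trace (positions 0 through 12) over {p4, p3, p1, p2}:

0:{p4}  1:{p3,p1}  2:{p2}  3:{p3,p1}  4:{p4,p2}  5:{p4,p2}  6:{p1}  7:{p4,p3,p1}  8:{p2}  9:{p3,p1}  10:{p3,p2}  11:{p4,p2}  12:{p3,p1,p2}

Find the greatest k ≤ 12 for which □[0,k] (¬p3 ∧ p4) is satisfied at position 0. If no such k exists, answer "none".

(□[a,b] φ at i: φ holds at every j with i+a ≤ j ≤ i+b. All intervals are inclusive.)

(¬p3 ∧ p4) must hold from j=0 onward; find where it first fails.
  j=0: holds
  j=1: fails
Holds on [0,0], so largest k = 0.

0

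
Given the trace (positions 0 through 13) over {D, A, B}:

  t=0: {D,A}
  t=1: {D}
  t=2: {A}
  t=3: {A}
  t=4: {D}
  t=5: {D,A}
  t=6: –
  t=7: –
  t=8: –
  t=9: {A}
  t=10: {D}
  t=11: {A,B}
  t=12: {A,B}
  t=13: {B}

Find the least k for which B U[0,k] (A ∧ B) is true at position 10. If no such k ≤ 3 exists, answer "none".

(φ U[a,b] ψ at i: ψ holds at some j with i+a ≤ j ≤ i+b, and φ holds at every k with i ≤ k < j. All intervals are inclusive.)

none

Need earliest j ≥ 10 with (A ∧ B), and B at every k in [10,j-1].
  j=10: rhs fails.
  j=11: rhs holds but lhs fails at k=10.
  j=12: rhs holds but lhs fails at k=10.
  j=13: rhs fails.
No witness within the range → none.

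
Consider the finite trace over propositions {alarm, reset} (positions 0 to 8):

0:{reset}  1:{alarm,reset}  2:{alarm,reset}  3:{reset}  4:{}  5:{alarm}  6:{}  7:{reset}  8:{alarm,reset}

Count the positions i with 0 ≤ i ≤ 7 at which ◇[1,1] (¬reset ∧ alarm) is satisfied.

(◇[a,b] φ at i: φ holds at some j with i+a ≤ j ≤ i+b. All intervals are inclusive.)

1

Evaluate at each i in [0,7]:
  i=0: ✗ (none in [1,1])
  i=1: ✗ (none in [2,2])
  i=2: ✗ (none in [3,3])
  i=3: ✗ (none in [4,4])
  i=4: ✓ (witness j=5)
  i=5: ✗ (none in [6,6])
  i=6: ✗ (none in [7,7])
  i=7: ✗ (none in [8,8])
Positions where it holds: {4} → 1.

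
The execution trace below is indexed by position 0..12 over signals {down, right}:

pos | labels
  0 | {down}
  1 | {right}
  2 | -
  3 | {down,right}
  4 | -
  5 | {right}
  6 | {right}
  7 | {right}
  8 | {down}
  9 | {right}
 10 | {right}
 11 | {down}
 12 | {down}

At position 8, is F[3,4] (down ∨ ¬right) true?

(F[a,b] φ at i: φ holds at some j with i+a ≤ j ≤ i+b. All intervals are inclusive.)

Check (down ∨ ¬right) at each j in [11,12]:
  j=11: true
  j=12: true
Found at j=11 → formula holds.

Holds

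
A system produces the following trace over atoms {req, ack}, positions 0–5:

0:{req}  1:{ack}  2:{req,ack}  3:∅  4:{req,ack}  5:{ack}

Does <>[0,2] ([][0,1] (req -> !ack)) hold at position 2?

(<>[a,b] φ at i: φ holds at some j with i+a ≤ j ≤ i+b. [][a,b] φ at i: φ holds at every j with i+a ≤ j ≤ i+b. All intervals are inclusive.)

Check [][0,1] (req -> !ack) at each j in [2,4]:
  j=2: fails at 2
  j=3: fails at 4
  j=4: fails at 4
No position in the window satisfies it → formula fails.

Does not hold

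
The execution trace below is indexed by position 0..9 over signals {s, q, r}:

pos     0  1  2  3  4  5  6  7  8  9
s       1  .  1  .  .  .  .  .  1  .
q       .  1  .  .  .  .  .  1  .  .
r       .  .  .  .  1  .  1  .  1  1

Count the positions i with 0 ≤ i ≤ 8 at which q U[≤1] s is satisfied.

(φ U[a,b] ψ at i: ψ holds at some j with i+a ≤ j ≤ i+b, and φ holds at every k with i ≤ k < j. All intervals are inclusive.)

Evaluate at each i in [0,8]:
  i=0: ✓ (rhs at j=0)
  i=1: ✓ (rhs at j=2; lhs holds on [1,1])
  i=2: ✓ (rhs at j=2)
  i=3: ✗ (no rhs in [3,4])
  i=4: ✗ (no rhs in [4,5])
  i=5: ✗ (no rhs in [5,6])
  i=6: ✗ (no rhs in [6,7])
  i=7: ✓ (rhs at j=8; lhs holds on [7,7])
  i=8: ✓ (rhs at j=8)
Positions where it holds: {0, 1, 2, 7, 8} → 5.

5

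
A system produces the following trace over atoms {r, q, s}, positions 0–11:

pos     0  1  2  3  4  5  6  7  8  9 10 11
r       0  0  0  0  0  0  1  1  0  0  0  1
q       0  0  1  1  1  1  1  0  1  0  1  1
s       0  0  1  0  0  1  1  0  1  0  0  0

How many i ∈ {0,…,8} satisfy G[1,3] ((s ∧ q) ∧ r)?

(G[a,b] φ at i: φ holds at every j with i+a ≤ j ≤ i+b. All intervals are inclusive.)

Evaluate at each i in [0,8]:
  i=0: ✗ (fails at j=1)
  i=1: ✗ (fails at j=2)
  i=2: ✗ (fails at j=3)
  i=3: ✗ (fails at j=4)
  i=4: ✗ (fails at j=5)
  i=5: ✗ (fails at j=7)
  i=6: ✗ (fails at j=7)
  i=7: ✗ (fails at j=8)
  i=8: ✗ (fails at j=9)
Positions where it holds: {} → 0.

0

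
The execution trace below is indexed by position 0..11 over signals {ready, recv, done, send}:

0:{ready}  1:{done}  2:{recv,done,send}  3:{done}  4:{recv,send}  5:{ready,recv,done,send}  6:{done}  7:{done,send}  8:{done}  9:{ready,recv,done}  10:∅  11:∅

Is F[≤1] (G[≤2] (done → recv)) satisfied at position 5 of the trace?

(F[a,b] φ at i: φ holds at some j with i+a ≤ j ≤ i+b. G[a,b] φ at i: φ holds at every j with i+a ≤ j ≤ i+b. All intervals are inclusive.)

Check G[≤2] (done → recv) at each j in [5,6]:
  j=5: fails at 6
  j=6: fails at 6
No position in the window satisfies it → formula fails.

False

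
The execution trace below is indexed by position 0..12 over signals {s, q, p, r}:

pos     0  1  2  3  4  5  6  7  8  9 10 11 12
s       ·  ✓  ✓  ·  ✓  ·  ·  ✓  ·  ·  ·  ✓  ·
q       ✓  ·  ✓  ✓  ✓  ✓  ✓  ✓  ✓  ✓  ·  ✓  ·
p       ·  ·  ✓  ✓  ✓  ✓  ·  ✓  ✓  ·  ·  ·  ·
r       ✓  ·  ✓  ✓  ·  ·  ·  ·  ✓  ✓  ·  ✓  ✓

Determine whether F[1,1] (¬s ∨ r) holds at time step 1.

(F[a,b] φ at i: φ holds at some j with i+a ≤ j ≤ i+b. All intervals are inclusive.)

Yes

Check (¬s ∨ r) at each j in [2,2]:
  j=2: true
Found at j=2 → formula holds.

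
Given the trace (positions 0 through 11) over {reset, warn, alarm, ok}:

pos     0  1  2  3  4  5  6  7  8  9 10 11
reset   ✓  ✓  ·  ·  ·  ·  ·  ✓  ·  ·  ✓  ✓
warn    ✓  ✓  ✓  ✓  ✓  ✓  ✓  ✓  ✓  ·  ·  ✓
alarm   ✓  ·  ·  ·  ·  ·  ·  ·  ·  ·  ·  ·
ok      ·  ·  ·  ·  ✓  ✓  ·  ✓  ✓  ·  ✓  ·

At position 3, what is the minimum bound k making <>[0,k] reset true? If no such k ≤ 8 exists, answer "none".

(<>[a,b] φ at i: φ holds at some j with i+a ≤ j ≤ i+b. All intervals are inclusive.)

4

Scan j = 3,4,… for reset:
  j=3: fails
  j=4: fails
  j=5: fails
  j=6: fails
  j=7: holds
First hit at j=7, so smallest k = 7-3 = 4.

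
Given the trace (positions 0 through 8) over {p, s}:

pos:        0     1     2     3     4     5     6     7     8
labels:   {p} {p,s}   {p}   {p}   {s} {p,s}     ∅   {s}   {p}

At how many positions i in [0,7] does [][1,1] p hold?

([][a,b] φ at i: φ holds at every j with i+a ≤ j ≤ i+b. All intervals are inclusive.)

5

Evaluate at each i in [0,7]:
  i=0: ✓ (all of [1,1])
  i=1: ✓ (all of [2,2])
  i=2: ✓ (all of [3,3])
  i=3: ✗ (fails at j=4)
  i=4: ✓ (all of [5,5])
  i=5: ✗ (fails at j=6)
  i=6: ✗ (fails at j=7)
  i=7: ✓ (all of [8,8])
Positions where it holds: {0, 1, 2, 4, 7} → 5.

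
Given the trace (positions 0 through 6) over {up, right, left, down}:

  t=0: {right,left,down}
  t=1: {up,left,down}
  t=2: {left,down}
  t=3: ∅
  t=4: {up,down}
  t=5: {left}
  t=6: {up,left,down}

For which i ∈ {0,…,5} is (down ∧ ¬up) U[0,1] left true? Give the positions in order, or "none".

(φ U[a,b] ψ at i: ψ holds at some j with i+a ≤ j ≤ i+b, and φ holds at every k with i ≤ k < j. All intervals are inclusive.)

0, 1, 2, 5

Evaluate at each i in [0,5]:
  i=0: ✓ (rhs at j=0)
  i=1: ✓ (rhs at j=1)
  i=2: ✓ (rhs at j=2)
  i=3: ✗ (no rhs in [3,4])
  i=4: ✗ (lhs fails at k=4 before rhs at j=5)
  i=5: ✓ (rhs at j=5)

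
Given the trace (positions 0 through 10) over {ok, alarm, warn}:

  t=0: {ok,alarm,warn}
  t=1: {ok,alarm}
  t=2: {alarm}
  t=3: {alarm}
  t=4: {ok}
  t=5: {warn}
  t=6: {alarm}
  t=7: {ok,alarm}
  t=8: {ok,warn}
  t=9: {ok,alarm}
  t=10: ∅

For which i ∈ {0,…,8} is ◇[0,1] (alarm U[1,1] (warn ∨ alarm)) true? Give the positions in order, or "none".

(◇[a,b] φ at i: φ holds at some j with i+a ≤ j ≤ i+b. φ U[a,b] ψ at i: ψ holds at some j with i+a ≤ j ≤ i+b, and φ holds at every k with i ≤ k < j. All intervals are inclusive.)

Evaluate at each i in [0,8]:
  i=0: ✓ (witness j=0)
  i=1: ✓ (witness j=1)
  i=2: ✓ (witness j=2)
  i=3: ✗ (none in [3,4])
  i=4: ✗ (none in [4,5])
  i=5: ✓ (witness j=6)
  i=6: ✓ (witness j=6)
  i=7: ✓ (witness j=7)
  i=8: ✗ (none in [8,9])

0, 1, 2, 5, 6, 7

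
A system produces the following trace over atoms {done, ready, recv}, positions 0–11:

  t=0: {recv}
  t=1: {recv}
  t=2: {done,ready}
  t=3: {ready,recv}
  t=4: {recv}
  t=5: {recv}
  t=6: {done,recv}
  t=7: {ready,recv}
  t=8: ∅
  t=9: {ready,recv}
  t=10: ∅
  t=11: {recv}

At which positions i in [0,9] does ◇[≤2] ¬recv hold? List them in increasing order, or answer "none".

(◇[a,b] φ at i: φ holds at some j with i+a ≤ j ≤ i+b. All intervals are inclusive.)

Evaluate at each i in [0,9]:
  i=0: ✓ (witness j=2)
  i=1: ✓ (witness j=2)
  i=2: ✓ (witness j=2)
  i=3: ✗ (none in [3,5])
  i=4: ✗ (none in [4,6])
  i=5: ✗ (none in [5,7])
  i=6: ✓ (witness j=8)
  i=7: ✓ (witness j=8)
  i=8: ✓ (witness j=8)
  i=9: ✓ (witness j=10)

0, 1, 2, 6, 7, 8, 9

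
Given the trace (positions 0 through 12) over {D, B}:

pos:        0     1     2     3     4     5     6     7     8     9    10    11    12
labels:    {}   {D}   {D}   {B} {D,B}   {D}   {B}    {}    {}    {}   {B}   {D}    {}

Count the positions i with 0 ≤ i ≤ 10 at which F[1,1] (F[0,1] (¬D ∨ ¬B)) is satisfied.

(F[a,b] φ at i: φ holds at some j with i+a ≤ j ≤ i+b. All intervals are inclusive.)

Evaluate at each i in [0,10]:
  i=0: ✓ (witness j=1)
  i=1: ✓ (witness j=2)
  i=2: ✓ (witness j=3)
  i=3: ✓ (witness j=4)
  i=4: ✓ (witness j=5)
  i=5: ✓ (witness j=6)
  i=6: ✓ (witness j=7)
  i=7: ✓ (witness j=8)
  i=8: ✓ (witness j=9)
  i=9: ✓ (witness j=10)
  i=10: ✓ (witness j=11)
Positions where it holds: {0, 1, 2, 3, 4, 5, 6, 7, 8, 9, 10} → 11.

11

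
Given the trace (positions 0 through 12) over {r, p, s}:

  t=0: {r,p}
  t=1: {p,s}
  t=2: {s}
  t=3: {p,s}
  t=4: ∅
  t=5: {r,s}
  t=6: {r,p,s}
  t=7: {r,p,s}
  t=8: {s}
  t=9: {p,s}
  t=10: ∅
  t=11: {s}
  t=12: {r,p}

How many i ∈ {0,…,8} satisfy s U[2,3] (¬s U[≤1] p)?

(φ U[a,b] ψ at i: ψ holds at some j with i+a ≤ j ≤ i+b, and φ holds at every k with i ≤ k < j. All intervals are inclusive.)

Evaluate at each i in [0,8]:
  i=0: ✗ (lhs fails at k=0 before rhs at j=3)
  i=1: ✓ (rhs at j=3; lhs holds on [1,2])
  i=2: ✗ (no rhs in [4,5])
  i=3: ✗ (lhs fails at k=4 before rhs at j=6)
  i=4: ✗ (lhs fails at k=4 before rhs at j=6)
  i=5: ✓ (rhs at j=7; lhs holds on [5,6])
  i=6: ✓ (rhs at j=9; lhs holds on [6,8])
  i=7: ✓ (rhs at j=9; lhs holds on [7,8])
  i=8: ✗ (no rhs in [10,11])
Positions where it holds: {1, 5, 6, 7} → 4.

4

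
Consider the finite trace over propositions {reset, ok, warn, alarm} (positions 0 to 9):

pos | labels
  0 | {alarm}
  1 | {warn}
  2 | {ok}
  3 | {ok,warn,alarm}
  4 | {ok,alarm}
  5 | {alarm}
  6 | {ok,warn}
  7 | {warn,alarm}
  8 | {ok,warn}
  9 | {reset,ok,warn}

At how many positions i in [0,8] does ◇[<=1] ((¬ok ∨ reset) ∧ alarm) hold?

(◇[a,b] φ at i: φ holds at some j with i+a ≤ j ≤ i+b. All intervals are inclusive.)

Evaluate at each i in [0,8]:
  i=0: ✓ (witness j=0)
  i=1: ✗ (none in [1,2])
  i=2: ✗ (none in [2,3])
  i=3: ✗ (none in [3,4])
  i=4: ✓ (witness j=5)
  i=5: ✓ (witness j=5)
  i=6: ✓ (witness j=7)
  i=7: ✓ (witness j=7)
  i=8: ✗ (none in [8,9])
Positions where it holds: {0, 4, 5, 6, 7} → 5.

5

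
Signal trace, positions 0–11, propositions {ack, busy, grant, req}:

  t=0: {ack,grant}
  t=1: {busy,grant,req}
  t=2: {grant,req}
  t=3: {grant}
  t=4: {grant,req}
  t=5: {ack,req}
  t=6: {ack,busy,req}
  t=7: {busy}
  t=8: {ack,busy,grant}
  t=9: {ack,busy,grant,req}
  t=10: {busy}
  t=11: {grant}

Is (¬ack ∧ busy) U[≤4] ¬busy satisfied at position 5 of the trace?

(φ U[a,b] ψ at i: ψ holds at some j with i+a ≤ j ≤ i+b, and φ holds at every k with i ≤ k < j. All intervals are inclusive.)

Holds

Need some j in [5,9] with ¬busy, and (¬ack ∧ busy) at every k in [5,j-1].
  j=5: ¬busy holds; no prefix to check → satisfied.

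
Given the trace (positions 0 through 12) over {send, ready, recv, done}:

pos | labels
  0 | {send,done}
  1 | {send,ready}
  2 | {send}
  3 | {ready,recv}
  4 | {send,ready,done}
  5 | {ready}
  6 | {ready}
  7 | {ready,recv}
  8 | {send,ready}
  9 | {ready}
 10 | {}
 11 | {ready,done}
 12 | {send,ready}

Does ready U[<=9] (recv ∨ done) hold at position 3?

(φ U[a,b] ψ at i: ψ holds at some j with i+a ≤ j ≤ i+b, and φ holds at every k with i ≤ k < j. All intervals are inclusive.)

Yes

Need some j in [3,12] with (recv ∨ done), and ready at every k in [3,j-1].
  j=3: (recv ∨ done) holds; no prefix to check → satisfied.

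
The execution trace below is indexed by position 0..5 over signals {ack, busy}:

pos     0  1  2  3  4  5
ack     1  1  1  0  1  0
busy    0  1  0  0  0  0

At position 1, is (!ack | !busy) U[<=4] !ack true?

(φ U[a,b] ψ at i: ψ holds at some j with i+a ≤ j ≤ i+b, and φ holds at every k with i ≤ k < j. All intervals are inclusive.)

Need some j in [1,5] with !ack, and (!ack | !busy) at every k in [1,j-1].
  j=1: !ack false.
  j=2: !ack false.
  j=3: !ack holds, but (!ack | !busy) fails at k=1 → not this j.
  j=4: !ack false.
  j=5: !ack holds, but (!ack | !busy) fails at k=1 → not this j.
No j in the window works → until fails.

No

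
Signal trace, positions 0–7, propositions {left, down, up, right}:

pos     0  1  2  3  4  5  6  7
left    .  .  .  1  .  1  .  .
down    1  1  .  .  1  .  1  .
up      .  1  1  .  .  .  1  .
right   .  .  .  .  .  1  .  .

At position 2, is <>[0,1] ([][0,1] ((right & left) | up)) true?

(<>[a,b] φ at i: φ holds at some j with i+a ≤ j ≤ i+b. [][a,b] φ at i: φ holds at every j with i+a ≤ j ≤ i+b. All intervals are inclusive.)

False

Check [][0,1] ((right & left) | up) at each j in [2,3]:
  j=2: fails at 3
  j=3: fails at 3
No position in the window satisfies it → formula fails.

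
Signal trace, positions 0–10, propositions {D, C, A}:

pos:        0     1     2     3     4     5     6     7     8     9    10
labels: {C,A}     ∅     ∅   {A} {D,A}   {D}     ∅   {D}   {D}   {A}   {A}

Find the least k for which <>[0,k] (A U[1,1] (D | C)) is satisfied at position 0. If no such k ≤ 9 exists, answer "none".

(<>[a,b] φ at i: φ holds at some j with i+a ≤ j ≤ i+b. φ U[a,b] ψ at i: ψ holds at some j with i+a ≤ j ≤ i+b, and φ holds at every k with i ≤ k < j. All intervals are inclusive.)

3

Scan j = 0,1,… for (A U[1,1] (D | C)):
  j=0: fails
  j=1: fails
  j=2: fails
  j=3: holds
First hit at j=3, so smallest k = 3-0 = 3.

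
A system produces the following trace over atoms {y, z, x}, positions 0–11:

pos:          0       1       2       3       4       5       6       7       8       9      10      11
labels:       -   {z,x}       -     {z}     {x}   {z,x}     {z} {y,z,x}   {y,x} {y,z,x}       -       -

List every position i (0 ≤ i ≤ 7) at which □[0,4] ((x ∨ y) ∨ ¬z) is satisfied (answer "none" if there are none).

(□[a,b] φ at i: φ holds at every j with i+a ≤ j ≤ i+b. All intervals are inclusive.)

Evaluate at each i in [0,7]:
  i=0: ✗ (fails at j=3)
  i=1: ✗ (fails at j=3)
  i=2: ✗ (fails at j=3)
  i=3: ✗ (fails at j=3)
  i=4: ✗ (fails at j=6)
  i=5: ✗ (fails at j=6)
  i=6: ✗ (fails at j=6)
  i=7: ✓ (all of [7,11])

7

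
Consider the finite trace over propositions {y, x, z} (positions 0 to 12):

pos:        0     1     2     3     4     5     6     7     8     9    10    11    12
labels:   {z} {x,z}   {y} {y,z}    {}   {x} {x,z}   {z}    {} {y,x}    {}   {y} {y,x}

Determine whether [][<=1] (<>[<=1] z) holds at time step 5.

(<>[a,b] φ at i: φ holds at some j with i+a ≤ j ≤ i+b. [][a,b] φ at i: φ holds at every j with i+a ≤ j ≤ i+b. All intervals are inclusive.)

Check <>[<=1] z at every j in [5,6]:
  j=5: holds (witness at 6)
  j=6: holds (witness at 6)
All positions satisfy it → formula holds.

Holds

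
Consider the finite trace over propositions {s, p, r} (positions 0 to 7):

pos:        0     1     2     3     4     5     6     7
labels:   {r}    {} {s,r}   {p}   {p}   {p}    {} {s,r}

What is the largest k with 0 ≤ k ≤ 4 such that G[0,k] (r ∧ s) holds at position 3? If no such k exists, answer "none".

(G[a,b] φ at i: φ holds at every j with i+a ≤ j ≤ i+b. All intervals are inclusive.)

none

(r ∧ s) must hold from j=3 onward; find where it first fails.
  j=3: fails → no k works.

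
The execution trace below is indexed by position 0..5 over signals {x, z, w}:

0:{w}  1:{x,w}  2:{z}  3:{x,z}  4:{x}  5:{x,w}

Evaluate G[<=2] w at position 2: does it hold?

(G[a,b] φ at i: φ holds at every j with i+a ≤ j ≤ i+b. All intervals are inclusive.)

Check w at every j in [2,4]:
  j=2: false
  j=3: false
  j=4: false
Fails at j=2 → formula fails.

Does not hold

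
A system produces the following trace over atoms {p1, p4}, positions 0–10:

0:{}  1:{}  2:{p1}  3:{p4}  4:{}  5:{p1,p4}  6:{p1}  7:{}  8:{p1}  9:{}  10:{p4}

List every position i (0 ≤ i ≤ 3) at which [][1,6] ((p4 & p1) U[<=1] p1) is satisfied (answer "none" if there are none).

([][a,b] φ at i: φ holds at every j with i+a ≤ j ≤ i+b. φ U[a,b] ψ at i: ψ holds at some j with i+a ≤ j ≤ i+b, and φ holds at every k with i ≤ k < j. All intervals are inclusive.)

Evaluate at each i in [0,3]:
  i=0: ✗ (fails at j=1)
  i=1: ✗ (fails at j=3)
  i=2: ✗ (fails at j=3)
  i=3: ✗ (fails at j=4)

none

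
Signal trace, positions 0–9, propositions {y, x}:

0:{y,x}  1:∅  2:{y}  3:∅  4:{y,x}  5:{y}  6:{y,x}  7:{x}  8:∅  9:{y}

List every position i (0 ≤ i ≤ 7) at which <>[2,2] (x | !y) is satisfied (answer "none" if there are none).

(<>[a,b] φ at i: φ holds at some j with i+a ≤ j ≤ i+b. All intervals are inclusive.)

Evaluate at each i in [0,7]:
  i=0: ✗ (none in [2,2])
  i=1: ✓ (witness j=3)
  i=2: ✓ (witness j=4)
  i=3: ✗ (none in [5,5])
  i=4: ✓ (witness j=6)
  i=5: ✓ (witness j=7)
  i=6: ✓ (witness j=8)
  i=7: ✗ (none in [9,9])

1, 2, 4, 5, 6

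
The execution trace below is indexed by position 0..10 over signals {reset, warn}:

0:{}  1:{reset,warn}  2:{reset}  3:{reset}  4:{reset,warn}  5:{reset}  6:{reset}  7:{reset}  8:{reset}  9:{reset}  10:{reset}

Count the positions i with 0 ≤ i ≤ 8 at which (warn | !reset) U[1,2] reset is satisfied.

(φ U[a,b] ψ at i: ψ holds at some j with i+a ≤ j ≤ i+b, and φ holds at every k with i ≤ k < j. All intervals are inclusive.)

Evaluate at each i in [0,8]:
  i=0: ✓ (rhs at j=1; lhs holds on [0,0])
  i=1: ✓ (rhs at j=2; lhs holds on [1,1])
  i=2: ✗ (lhs fails at k=2 before rhs at j=3)
  i=3: ✗ (lhs fails at k=3 before rhs at j=4)
  i=4: ✓ (rhs at j=5; lhs holds on [4,4])
  i=5: ✗ (lhs fails at k=5 before rhs at j=6)
  i=6: ✗ (lhs fails at k=6 before rhs at j=7)
  i=7: ✗ (lhs fails at k=7 before rhs at j=8)
  i=8: ✗ (lhs fails at k=8 before rhs at j=9)
Positions where it holds: {0, 1, 4} → 3.

3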